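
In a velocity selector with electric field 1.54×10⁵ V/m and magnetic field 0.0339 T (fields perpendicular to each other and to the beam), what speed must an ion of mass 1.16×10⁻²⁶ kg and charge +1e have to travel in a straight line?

v = 4.54×10⁶ m/s

Zero net Lorentz force requires |qE| = |q v×B|, i.e. E = vB.
v = E/B = 1.54×10⁵/0.0339 = 4.54×10⁶ m/s.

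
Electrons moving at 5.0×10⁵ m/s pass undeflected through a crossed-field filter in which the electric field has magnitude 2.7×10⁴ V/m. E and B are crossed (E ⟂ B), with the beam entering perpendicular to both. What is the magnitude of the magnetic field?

Balance of forces in the selector: qE = qvB ⇒ B = E/v.
B = 2.7×10⁴/5.0×10⁵ = 0.054 T.

B = 0.054 T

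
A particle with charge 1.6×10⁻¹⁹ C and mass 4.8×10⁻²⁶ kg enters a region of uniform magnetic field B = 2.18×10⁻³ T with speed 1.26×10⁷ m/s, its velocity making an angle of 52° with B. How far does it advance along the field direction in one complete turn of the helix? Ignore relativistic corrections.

p ≈ 6710 m

v∥ = v cosθ = 1.26×10⁷·cos52° ≈ 7.757×10⁶ m/s.
T = 2πm/(|q|B) = 2π(4.8×10⁻²⁶)/((1.6×10⁻¹⁹)(2.18×10⁻³)) ≈ 8.647×10⁻⁴ s.
pitch = v∥ T = (7.757×10⁶)(8.647×10⁻⁴) ≈ 6710 m.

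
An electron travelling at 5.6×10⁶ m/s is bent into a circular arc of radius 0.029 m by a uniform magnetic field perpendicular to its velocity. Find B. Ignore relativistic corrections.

From |q|vB = mv²/r, B = mv/(|q|r).
B = (9.109×10⁻³¹)(5.6×10⁶)/((1.602×10⁻¹⁹)(0.029)) ≈ 1.1×10⁻³ T.

B ≈ 1.1×10⁻³ T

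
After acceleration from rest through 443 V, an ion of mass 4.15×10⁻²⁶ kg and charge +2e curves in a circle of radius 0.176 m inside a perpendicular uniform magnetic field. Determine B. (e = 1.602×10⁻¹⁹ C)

v = √(2|q|V/m) = √(2·3.204×10⁻¹⁹·443/4.15×10⁻²⁶) ≈ 8.271×10⁴ m/s.
B = mv/(|q|r) = (4.15×10⁻²⁶)(8.271×10⁴)/((3.204×10⁻¹⁹)(0.176)) ≈ 0.0609 T.

B ≈ 0.0609 T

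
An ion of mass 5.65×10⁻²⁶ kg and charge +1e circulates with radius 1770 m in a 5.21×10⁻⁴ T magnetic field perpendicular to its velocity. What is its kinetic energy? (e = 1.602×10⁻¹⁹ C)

v = |q|Br/m, then KE = ½mv² = (qBr)²/(2m).
v = (1.602×10⁻¹⁹)(5.21×10⁻⁴)(1770)/5.65×10⁻²⁶ ≈ 2.615×10⁶ m/s.
KE = ½(5.65×10⁻²⁶)(2.615×10⁶)² ≈ 1.93×10⁻¹³ J.

KE ≈ 1.93×10⁻¹³ J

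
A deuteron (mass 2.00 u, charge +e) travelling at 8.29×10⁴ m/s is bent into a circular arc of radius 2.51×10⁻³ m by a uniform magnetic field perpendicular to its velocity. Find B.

From |q|vB = mv²/r, B = mv/(|q|r).
B = (3.322×10⁻²⁷)(8.29×10⁴)/((1.602×10⁻¹⁹)(2.51×10⁻³)) ≈ 0.685 T.

B ≈ 0.685 T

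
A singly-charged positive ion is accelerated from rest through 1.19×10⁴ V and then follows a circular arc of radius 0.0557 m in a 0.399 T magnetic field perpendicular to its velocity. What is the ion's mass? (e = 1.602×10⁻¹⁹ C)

Combine |q|V = ½mv² and r = mv/(|q|B): eliminate v to get m = qB²r²/(2V).
m = (1.602×10⁻¹⁹)(0.399)²(0.0557)²/(2·1.19×10⁴) ≈ 3.32×10⁻²⁷ kg.

m ≈ 3.32×10⁻²⁷ kg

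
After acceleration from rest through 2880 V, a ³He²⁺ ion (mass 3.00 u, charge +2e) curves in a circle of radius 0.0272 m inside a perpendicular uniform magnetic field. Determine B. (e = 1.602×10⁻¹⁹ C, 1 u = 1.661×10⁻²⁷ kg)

B ≈ 0.348 T

v = √(2|q|V/m) = √(2·3.204×10⁻¹⁹·2880/4.983×10⁻²⁷) ≈ 6.086×10⁵ m/s.
B = mv/(|q|r) = (4.983×10⁻²⁷)(6.086×10⁵)/((3.204×10⁻¹⁹)(0.0272)) ≈ 0.348 T.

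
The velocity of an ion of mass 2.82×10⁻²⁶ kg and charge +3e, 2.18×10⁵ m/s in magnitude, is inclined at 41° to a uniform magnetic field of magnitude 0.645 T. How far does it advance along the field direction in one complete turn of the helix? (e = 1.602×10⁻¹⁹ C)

v∥ = v cosθ = 2.18×10⁵·cos41° ≈ 1.645×10⁵ m/s.
T = 2πm/(|q|B) = 2π(2.82×10⁻²⁶)/((4.806×10⁻¹⁹)(0.645)) ≈ 5.716×10⁻⁷ s.
pitch = v∥ T = (1.645×10⁵)(5.716×10⁻⁷) ≈ 0.0940 m.

p ≈ 0.0940 m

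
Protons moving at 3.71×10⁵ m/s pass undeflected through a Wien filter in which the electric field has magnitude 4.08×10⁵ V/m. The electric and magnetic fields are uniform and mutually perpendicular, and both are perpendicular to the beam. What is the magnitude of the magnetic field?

Balance of forces in the selector: qE = qvB ⇒ B = E/v.
B = 4.08×10⁵/3.71×10⁵ = 1.10 T.

B = 1.10 T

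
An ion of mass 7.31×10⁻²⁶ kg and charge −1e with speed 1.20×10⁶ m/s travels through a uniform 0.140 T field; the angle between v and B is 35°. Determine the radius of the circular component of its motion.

v⊥ = v sinθ = 1.20×10⁶·sin35° ≈ 6.883×10⁵ m/s.
r = m v⊥/(|q|B) = (7.31×10⁻²⁶)(6.883×10⁵)/((1.602×10⁻¹⁹)(0.140)) ≈ 2.24 m.

r ≈ 2.24 m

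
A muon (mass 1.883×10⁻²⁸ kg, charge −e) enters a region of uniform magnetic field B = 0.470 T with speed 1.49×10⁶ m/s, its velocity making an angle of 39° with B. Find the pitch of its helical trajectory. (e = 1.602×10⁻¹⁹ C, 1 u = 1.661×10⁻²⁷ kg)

v∥ = v cosθ = 1.49×10⁶·cos39° ≈ 1.158×10⁶ m/s.
T = 2πm/(|q|B) = 2π(1.883×10⁻²⁸)/((1.602×10⁻¹⁹)(0.470)) ≈ 1.571×10⁻⁸ s.
pitch = v∥ T = (1.158×10⁶)(1.571×10⁻⁸) ≈ 0.0182 m.

p ≈ 0.0182 m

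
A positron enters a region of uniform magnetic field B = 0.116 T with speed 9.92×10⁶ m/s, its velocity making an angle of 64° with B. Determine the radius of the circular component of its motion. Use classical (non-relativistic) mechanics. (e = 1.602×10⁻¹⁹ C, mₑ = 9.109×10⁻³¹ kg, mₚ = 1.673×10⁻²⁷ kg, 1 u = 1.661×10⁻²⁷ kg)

r ≈ 4.37×10⁻⁴ m

v⊥ = v sinθ = 9.92×10⁶·sin64° ≈ 8.916×10⁶ m/s.
r = m v⊥/(|q|B) = (9.109×10⁻³¹)(8.916×10⁶)/((1.602×10⁻¹⁹)(0.116)) ≈ 4.37×10⁻⁴ m.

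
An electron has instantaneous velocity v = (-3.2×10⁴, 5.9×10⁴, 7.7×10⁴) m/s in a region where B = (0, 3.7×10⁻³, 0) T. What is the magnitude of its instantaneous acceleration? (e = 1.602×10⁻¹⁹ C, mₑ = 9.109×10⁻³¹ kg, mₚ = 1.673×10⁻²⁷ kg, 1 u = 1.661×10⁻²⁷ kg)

|a| ≈ 5.43×10¹³ m/s²

v×B = (-285, 0, -118) N/C.
F = q v×B = (−1.602×10⁻¹⁹ C)·(-285, 0, -118) = (4.56×10⁻¹⁷, 0, 1.90×10⁻¹⁷) N.
|a| = |F|/m = 4.943×10⁻¹⁷/9.109×10⁻³¹ ≈ 5.43×10¹³ m/s².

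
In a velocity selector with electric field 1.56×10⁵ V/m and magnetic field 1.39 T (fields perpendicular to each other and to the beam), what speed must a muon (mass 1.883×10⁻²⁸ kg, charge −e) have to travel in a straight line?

For undeflected motion the electric and magnetic forces balance: qE = qvB.
v = E/B = 1.56×10⁵/1.39 = 1.12×10⁵ m/s.

v = 1.12×10⁵ m/s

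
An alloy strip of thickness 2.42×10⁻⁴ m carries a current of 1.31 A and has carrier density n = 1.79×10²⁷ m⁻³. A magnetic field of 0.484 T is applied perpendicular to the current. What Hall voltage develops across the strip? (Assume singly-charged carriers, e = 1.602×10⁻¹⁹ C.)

V_H ≈ 9.14×10⁻⁶ V

V_H = IB/(n e t).
V_H = (1.31)(0.484)/((1.79×10²⁷)(1.602×10⁻¹⁹)(2.42×10⁻⁴)) ≈ 9.14×10⁻⁶ V.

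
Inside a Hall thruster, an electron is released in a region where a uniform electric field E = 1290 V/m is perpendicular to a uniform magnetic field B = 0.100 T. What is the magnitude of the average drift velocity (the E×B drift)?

v_d ≈ 1.29×10⁴ m/s

The E×B drift speed is v_d = E/B.
v_d = 1290/0.100 = 1.29×10⁴ m/s.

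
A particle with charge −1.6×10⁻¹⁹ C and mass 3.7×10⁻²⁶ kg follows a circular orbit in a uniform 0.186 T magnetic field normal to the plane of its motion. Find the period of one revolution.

T ≈ 7.81×10⁻⁶ s

The cyclotron period depends only on m, q, B: T = 2πm/(|q|B).
T = 2π(3.7×10⁻²⁶)/((1.6×10⁻¹⁹)(0.186)) ≈ 7.81×10⁻⁶ s.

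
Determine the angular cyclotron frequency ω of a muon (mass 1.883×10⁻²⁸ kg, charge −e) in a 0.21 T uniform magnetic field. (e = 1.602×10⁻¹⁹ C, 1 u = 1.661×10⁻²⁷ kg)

ω ≈ 1.8×10⁸ rad/s

ω = |q|B/m.
ω = (1.602×10⁻¹⁹)(0.21)/1.883×10⁻²⁸ ≈ 1.8×10⁸ rad/s.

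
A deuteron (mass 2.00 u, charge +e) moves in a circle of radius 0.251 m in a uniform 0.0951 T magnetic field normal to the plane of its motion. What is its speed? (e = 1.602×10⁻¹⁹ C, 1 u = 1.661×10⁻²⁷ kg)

From |q|vB = mv²/r, v = |q|Br/m.
v = (1.602×10⁻¹⁹)(0.0951)(0.251)/3.322×10⁻²⁷ ≈ 1.15×10⁶ m/s.

v ≈ 1.15×10⁶ m/s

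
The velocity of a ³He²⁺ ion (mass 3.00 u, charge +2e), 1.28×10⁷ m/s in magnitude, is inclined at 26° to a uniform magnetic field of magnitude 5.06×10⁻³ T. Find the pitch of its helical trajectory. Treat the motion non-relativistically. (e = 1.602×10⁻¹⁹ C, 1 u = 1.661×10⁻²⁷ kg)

p ≈ 222 m

v∥ = v cosθ = 1.28×10⁷·cos26° ≈ 1.150×10⁷ m/s.
T = 2πm/(|q|B) = 2π(4.983×10⁻²⁷)/((3.204×10⁻¹⁹)(5.06×10⁻³)) ≈ 1.931×10⁻⁵ s.
pitch = v∥ T = (1.150×10⁷)(1.931×10⁻⁵) ≈ 222 m.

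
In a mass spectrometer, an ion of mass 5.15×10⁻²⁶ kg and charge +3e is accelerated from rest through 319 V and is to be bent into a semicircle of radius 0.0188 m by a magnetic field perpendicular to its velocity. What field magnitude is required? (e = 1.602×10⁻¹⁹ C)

B ≈ 0.440 T

v = √(2|q|V/m) = √(2·4.806×10⁻¹⁹·319/5.15×10⁻²⁶) ≈ 7.716×10⁴ m/s.
B = mv/(|q|r) = (5.15×10⁻²⁶)(7.716×10⁴)/((4.806×10⁻¹⁹)(0.0188)) ≈ 0.440 T.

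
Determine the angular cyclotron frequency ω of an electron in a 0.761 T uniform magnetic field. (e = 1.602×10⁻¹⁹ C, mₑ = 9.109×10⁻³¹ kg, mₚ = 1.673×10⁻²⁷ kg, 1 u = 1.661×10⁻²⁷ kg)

ω = |q|B/m.
ω = (1.602×10⁻¹⁹)(0.761)/9.109×10⁻³¹ ≈ 1.34×10¹¹ rad/s.

ω ≈ 1.34×10¹¹ rad/s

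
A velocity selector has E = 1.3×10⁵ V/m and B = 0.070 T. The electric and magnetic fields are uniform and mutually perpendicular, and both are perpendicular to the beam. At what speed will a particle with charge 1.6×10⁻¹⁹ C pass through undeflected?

v = 1.9×10⁶ m/s

Straight-line motion ⇒ electric and magnetic forces cancel, so E = vB.
v = E/B = 1.3×10⁵/0.070 = 1.9×10⁶ m/s.
The result is independent of the particle's charge and mass.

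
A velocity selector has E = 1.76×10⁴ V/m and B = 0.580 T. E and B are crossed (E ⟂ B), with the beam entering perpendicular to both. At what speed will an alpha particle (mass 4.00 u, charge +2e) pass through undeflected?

v = 3.03×10⁴ m/s

For undeflected motion the electric and magnetic forces balance: qE = qvB.
v = E/B = 1.76×10⁴/0.580 = 3.03×10⁴ m/s.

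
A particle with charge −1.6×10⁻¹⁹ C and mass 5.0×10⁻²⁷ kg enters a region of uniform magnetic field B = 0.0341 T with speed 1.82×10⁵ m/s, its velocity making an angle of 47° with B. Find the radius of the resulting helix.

v⊥ = v sinθ = 1.82×10⁵·sin47° ≈ 1.331×10⁵ m/s.
r = m v⊥/(|q|B) = (5.0×10⁻²⁷)(1.331×10⁵)/((1.6×10⁻¹⁹)(0.0341)) ≈ 0.122 m.

r ≈ 0.122 m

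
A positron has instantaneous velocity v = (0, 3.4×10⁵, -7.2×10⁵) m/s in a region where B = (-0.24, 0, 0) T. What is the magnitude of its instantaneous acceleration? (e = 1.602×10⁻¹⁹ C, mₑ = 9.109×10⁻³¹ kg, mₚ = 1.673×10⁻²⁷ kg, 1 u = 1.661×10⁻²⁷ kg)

v×B = (0, 1.73×10⁵, 8.16×10⁴) N/C.
F = q v×B = (1.602×10⁻¹⁹ C)·(0, 1.73×10⁵, 8.16×10⁴) = (0, 2.77×10⁻¹⁴, 1.31×10⁻¹⁴) N.
|a| = |F|/m = 3.061×10⁻¹⁴/9.109×10⁻³¹ ≈ 3.36×10¹⁶ m/s².

|a| ≈ 3.36×10¹⁶ m/s²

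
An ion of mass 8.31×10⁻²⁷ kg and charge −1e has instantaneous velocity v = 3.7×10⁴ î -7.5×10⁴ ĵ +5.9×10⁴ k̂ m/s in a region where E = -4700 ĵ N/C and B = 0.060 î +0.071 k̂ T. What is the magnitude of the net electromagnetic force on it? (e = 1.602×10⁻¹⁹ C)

v×B = (-5320, 913, 4500) N/C.
E + v×B = (-5320, -3790, 4500) N/C.
F = q(E + v×B) = (−1.602×10⁻¹⁹ C)·(-5320, -3790, 4500) = (8.53×10⁻¹⁶, 6.07×10⁻¹⁶, -7.21×10⁻¹⁶) N.
|F| = 1.27×10⁻¹⁵ N.

|F| ≈ 1.27×10⁻¹⁵ N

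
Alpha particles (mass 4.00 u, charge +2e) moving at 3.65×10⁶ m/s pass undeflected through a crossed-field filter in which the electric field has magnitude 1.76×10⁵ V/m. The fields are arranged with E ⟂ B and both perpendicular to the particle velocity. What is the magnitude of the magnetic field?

B = 0.0482 T

Balance of forces in the selector: qE = qvB ⇒ B = E/v.
B = 1.76×10⁵/3.65×10⁶ = 0.0482 T.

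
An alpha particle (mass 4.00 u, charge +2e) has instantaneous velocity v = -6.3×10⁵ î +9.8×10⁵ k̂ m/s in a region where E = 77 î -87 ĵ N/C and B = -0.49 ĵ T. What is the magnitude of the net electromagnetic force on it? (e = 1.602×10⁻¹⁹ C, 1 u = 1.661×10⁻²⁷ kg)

|F| ≈ 1.83×10⁻¹³ N

v×B = (4.80×10⁵, 0, 3.09×10⁵) N/C.
E + v×B = (4.80×10⁵, -87.0, 3.09×10⁵) N/C.
F = q(E + v×B) = (3.204×10⁻¹⁹ C)·(4.80×10⁵, -87.0, 3.09×10⁵) = (1.54×10⁻¹³, -2.79×10⁻¹⁷, 9.89×10⁻¹⁴) N.
|F| = 1.83×10⁻¹³ N.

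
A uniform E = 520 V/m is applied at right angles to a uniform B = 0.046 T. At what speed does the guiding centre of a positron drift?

v_d ≈ 1.1×10⁴ m/s

The E×B drift speed is v_d = E/B.
v_d = 520/0.046 = 1.1×10⁴ m/s.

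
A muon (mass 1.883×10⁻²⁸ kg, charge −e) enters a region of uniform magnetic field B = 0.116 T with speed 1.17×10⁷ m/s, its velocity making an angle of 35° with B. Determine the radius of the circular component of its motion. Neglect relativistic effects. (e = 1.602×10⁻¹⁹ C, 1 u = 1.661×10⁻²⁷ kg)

v⊥ = v sinθ = 1.17×10⁷·sin35° ≈ 6.711×10⁶ m/s.
r = m v⊥/(|q|B) = (1.883×10⁻²⁸)(6.711×10⁶)/((1.602×10⁻¹⁹)(0.116)) ≈ 0.0680 m.

r ≈ 0.0680 m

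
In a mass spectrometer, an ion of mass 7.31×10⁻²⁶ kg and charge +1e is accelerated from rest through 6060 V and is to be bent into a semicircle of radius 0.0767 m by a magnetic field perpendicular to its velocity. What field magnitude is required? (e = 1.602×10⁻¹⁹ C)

v = √(2|q|V/m) = √(2·1.602×10⁻¹⁹·6060/7.31×10⁻²⁶) ≈ 1.630×10⁵ m/s.
B = mv/(|q|r) = (7.31×10⁻²⁶)(1.630×10⁵)/((1.602×10⁻¹⁹)(0.0767)) ≈ 0.970 T.

B ≈ 0.970 T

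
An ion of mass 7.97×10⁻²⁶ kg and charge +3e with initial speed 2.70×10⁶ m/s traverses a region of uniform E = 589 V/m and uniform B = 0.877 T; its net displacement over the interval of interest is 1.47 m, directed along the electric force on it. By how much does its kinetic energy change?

The magnetic force is always ⟂ v and does no work; only the electric force changes KE.
ΔKE = F_E · d = |q|E d = (4.806×10⁻¹⁹)(589)(1.47) ≈ 4.16×10⁻¹⁶ J.

ΔKE ≈ 4.16×10⁻¹⁶ J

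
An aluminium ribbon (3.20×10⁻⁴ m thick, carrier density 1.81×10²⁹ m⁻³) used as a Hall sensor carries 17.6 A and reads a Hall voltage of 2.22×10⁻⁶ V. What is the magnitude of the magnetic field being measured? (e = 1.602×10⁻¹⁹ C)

B ≈ 1.17 T

From V_H = IB/(n e t), B = V_H n e t / I.
B = (2.22×10⁻⁶)(1.81×10²⁹)(1.602×10⁻¹⁹)(3.20×10⁻⁴)/17.6 ≈ 1.17 T.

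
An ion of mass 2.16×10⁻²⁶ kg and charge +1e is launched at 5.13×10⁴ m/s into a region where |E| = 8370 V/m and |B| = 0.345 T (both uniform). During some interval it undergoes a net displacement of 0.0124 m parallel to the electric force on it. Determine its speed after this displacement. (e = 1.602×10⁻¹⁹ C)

v_f ≈ 6.46×10⁴ m/s

B does no work; ΔKE = |q|E d.
½mv_f² = ½mv₀² + |q|Ed = ½(2.16×10⁻²⁶)(5.13×10⁴)² + (1.602×10⁻¹⁹)(8370)(0.0124) ≈ 2.842×10⁻¹⁷ J + 1.663×10⁻¹⁷ J ≈ 4.505×10⁻¹⁷ J.
v_f = √(2·4.505×10⁻¹⁷/2.16×10⁻²⁶) ≈ 6.46×10⁴ m/s.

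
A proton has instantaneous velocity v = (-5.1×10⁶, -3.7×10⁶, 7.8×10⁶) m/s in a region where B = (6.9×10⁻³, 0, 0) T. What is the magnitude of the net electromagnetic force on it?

|F| ≈ 9.54×10⁻¹⁵ N

v×B = (0, 5.38×10⁴, 2.55×10⁴) N/C.
F = q v×B = (1.602×10⁻¹⁹ C)·(0, 5.38×10⁴, 2.55×10⁴) = (0, 8.62×10⁻¹⁵, 4.09×10⁻¹⁵) N.
|F| = 9.54×10⁻¹⁵ N.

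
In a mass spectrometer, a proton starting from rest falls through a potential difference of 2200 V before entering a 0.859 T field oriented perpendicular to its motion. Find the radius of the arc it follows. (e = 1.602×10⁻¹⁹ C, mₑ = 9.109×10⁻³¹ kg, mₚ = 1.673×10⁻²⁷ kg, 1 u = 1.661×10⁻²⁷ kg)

Acceleration: |q|V = ½mv² ⇒ v = √(2|q|V/m) = √(2·1.602×10⁻¹⁹·2200/1.673×10⁻²⁷) ≈ 6.491×10⁵ m/s.
In the field: r = mv/(|q|B) = (1.673×10⁻²⁷)(6.491×10⁵)/((1.602×10⁻¹⁹)(0.859)) ≈ 7.89×10⁻³ m.

r ≈ 7.89×10⁻³ m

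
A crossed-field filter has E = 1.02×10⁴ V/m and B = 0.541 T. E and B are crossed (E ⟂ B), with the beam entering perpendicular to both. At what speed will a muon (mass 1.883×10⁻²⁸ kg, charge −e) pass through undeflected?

v = 1.89×10⁴ m/s

Straight-line motion ⇒ electric and magnetic forces cancel, so E = vB.
v = E/B = 1.02×10⁴/0.541 = 1.89×10⁴ m/s.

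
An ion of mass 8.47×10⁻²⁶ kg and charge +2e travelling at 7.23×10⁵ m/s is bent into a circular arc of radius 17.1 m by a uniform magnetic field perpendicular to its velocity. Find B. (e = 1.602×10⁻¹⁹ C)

B ≈ 0.0112 T

From |q|vB = mv²/r, B = mv/(|q|r).
B = (8.47×10⁻²⁶)(7.23×10⁵)/((3.204×10⁻¹⁹)(17.1)) ≈ 0.0112 T.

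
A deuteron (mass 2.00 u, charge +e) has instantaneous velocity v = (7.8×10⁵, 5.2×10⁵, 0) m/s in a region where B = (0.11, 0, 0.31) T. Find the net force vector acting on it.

v×B = (1.61×10⁵, -2.42×10⁵, -5.72×10⁴) N/C.
F = q v×B = (1.602×10⁻¹⁹ C)·(1.61×10⁵, -2.42×10⁵, -5.72×10⁴) = (2.58×10⁻¹⁴, -3.87×10⁻¹⁴, -9.16×10⁻¹⁵) N.

F ≈ (2.58×10⁻¹⁴, -3.87×10⁻¹⁴, -9.16×10⁻¹⁵) N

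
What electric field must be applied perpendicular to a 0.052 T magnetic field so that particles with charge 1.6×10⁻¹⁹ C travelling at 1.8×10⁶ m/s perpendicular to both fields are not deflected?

For straight-line motion qE = qvB, so E = vB.
E = 1.8×10⁶ × 0.052 = 9.4×10⁴ V/m.

E = 9.4×10⁴ V/m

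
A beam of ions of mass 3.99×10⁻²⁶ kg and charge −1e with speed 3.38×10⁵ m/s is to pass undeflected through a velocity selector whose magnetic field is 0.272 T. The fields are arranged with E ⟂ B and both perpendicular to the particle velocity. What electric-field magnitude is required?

E = 9.19×10⁴ V/m

For straight-line motion qE = qvB, so E = vB.
E = 3.38×10⁵ × 0.272 = 9.19×10⁴ V/m.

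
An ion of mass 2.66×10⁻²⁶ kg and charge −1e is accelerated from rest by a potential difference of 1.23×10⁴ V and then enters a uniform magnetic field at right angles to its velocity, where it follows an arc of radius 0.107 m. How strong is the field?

B ≈ 0.597 T

v = √(2|q|V/m) = √(2·1.602×10⁻¹⁹·1.23×10⁴/2.66×10⁻²⁶) ≈ 3.849×10⁵ m/s.
B = mv/(|q|r) = (2.66×10⁻²⁶)(3.849×10⁵)/((1.602×10⁻¹⁹)(0.107)) ≈ 0.597 T.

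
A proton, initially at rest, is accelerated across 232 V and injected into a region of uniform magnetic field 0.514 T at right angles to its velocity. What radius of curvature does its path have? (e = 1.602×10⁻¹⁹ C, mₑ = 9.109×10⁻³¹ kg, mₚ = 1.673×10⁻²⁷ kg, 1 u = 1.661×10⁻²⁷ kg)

Acceleration: |q|V = ½mv² ⇒ v = √(2|q|V/m) = √(2·1.602×10⁻¹⁹·232/1.673×10⁻²⁷) ≈ 2.108×10⁵ m/s.
In the field: r = mv/(|q|B) = (1.673×10⁻²⁷)(2.108×10⁵)/((1.602×10⁻¹⁹)(0.514)) ≈ 4.28×10⁻³ m.

r ≈ 4.28×10⁻³ m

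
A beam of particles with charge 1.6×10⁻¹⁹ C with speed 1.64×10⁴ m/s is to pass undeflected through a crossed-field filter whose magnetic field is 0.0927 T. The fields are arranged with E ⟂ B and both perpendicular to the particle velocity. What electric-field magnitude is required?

E = 1520 V/m

For straight-line motion qE = qvB, so E = vB.
E = 1.64×10⁴ × 0.0927 = 1520 V/m.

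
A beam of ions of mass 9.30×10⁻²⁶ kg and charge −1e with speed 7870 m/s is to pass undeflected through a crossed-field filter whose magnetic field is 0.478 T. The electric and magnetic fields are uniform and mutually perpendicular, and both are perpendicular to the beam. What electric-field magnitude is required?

E = 3760 V/m

For straight-line motion qE = qvB, so E = vB.
E = 7870 × 0.478 = 3760 V/m.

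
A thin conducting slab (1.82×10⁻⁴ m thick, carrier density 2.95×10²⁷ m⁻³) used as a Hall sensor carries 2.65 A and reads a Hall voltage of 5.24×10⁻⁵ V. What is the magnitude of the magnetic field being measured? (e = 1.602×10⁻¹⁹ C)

From V_H = IB/(n e t), B = V_H n e t / I.
B = (5.24×10⁻⁵)(2.95×10²⁷)(1.602×10⁻¹⁹)(1.82×10⁻⁴)/2.65 ≈ 1.70 T.

B ≈ 1.70 T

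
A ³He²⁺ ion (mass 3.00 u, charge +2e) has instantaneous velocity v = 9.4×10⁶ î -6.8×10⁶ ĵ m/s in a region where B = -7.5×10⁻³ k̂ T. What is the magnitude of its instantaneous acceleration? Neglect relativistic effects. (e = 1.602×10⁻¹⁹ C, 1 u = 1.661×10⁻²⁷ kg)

v×B = (5.10×10⁴, 7.05×10⁴, 0) N/C.
F = q v×B = (3.204×10⁻¹⁹ C)·(5.10×10⁴, 7.05×10⁴, 0) = (1.63×10⁻¹⁴, 2.26×10⁻¹⁴, 0) N.
|a| = |F|/m = 2.788×10⁻¹⁴/4.983×10⁻²⁷ ≈ 5.59×10¹² m/s².

|a| ≈ 5.59×10¹² m/s²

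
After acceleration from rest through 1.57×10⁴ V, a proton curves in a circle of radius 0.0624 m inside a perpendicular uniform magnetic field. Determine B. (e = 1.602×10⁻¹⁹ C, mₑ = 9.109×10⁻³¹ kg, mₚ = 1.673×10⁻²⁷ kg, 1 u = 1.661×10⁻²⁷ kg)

v = √(2|q|V/m) = √(2·1.602×10⁻¹⁹·1.57×10⁴/1.673×10⁻²⁷) ≈ 1.734×10⁶ m/s.
B = mv/(|q|r) = (1.673×10⁻²⁷)(1.734×10⁶)/((1.602×10⁻¹⁹)(0.0624)) ≈ 0.290 T.

B ≈ 0.290 T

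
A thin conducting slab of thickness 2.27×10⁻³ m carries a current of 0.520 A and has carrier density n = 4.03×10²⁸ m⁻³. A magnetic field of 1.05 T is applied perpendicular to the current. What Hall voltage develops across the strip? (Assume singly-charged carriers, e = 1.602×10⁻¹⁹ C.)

V_H ≈ 3.73×10⁻⁸ V

V_H = IB/(n e t).
V_H = (0.520)(1.05)/((4.03×10²⁸)(1.602×10⁻¹⁹)(2.27×10⁻³)) ≈ 3.73×10⁻⁸ V.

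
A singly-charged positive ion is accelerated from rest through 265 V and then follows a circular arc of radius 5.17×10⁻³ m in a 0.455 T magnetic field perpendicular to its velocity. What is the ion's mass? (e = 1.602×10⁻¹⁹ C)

m ≈ 1.67×10⁻²⁷ kg

Combine |q|V = ½mv² and r = mv/(|q|B): eliminate v to get m = qB²r²/(2V).
m = (1.602×10⁻¹⁹)(0.455)²(5.17×10⁻³)²/(2·265) ≈ 1.67×10⁻²⁷ kg.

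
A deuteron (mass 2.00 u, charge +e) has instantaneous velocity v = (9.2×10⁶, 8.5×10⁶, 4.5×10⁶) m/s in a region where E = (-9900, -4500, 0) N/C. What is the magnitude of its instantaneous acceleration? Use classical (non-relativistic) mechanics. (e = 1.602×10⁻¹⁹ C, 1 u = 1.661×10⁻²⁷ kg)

|a| ≈ 5.24×10¹¹ m/s²

Only an electric field acts, so F = qE = (1.602×10⁻¹⁹ C)·(-9900, -4500, 0) = (-1.59×10⁻¹⁵, -7.21×10⁻¹⁶, 0) N.
|a| = |F|/m = 1.742×10⁻¹⁵/3.322×10⁻²⁷ ≈ 5.24×10¹¹ m/s².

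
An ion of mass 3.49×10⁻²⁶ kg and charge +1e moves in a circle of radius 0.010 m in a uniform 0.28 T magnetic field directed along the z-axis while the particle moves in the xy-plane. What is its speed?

v ≈ 1.3×10⁴ m/s

From |q|vB = mv²/r, v = |q|Br/m.
v = (1.602×10⁻¹⁹)(0.28)(0.010)/3.49×10⁻²⁶ ≈ 1.3×10⁴ m/s.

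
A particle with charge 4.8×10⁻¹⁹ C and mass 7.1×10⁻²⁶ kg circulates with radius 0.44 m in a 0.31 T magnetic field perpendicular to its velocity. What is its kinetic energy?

KE ≈ 1.9×10⁵ eV

v = |q|Br/m, then KE = ½mv² = (qBr)²/(2m).
v = (4.8×10⁻¹⁹)(0.31)(0.44)/7.1×10⁻²⁶ ≈ 9.221×10⁵ m/s.
KE = ½(7.1×10⁻²⁶)(9.221×10⁵)² ≈ 3.0×10⁻¹⁴ J = 1.9×10⁵ eV.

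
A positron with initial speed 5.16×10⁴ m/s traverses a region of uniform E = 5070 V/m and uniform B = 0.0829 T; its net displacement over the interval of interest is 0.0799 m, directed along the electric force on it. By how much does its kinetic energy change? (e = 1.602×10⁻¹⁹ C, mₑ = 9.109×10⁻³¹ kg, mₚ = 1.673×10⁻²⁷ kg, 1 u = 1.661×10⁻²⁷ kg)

ΔKE ≈ 6.49×10⁻¹⁷ J

The magnetic force is always ⟂ v and does no work; only the electric force changes KE.
ΔKE = F_E · d = |q|E d = (1.602×10⁻¹⁹)(5070)(0.0799) ≈ 6.49×10⁻¹⁷ J.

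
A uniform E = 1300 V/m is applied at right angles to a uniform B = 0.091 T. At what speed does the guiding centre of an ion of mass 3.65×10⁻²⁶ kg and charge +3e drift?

v_d ≈ 1.4×10⁴ m/s

The E×B drift speed is v_d = E/B.
v_d = 1300/0.091 = 1.4×10⁴ m/s.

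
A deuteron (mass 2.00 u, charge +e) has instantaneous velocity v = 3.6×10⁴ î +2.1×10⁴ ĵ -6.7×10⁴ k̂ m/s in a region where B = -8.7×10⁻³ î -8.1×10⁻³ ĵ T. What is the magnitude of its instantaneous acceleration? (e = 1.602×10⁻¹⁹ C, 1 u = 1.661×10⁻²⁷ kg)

|a| ≈ 3.88×10¹⁰ m/s²

v×B = (-543, 583, -109) N/C.
F = q v×B = (1.602×10⁻¹⁹ C)·(-543, 583, -109) = (-8.69×10⁻¹⁷, 9.34×10⁻¹⁷, -1.74×10⁻¹⁷) N.
|a| = |F|/m = 1.288×10⁻¹⁶/3.322×10⁻²⁷ ≈ 3.88×10¹⁰ m/s².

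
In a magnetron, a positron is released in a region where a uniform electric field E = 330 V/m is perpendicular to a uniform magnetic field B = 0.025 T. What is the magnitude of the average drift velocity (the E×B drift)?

v_d ≈ 1.3×10⁴ m/s

The steady drift has the magnetic force balancing the electric force, so v_d = E/B.
v_d = 330/0.025 = 1.3×10⁴ m/s.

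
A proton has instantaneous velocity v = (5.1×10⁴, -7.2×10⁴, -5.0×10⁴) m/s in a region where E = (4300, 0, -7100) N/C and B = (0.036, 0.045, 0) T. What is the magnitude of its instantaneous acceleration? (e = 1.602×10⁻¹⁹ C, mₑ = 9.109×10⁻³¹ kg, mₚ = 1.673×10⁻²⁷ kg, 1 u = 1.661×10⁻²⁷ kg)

v×B = (2250, -1800, 4890) N/C.
E + v×B = (6550, -1800, -2210) N/C.
F = q(E + v×B) = (1.602×10⁻¹⁹ C)·(6550, -1800, -2210) = (1.05×10⁻¹⁵, -2.88×10⁻¹⁶, -3.55×10⁻¹⁶) N.
|a| = |F|/m = 1.145×10⁻¹⁵/1.673×10⁻²⁷ ≈ 6.84×10¹¹ m/s².

|a| ≈ 6.84×10¹¹ m/s²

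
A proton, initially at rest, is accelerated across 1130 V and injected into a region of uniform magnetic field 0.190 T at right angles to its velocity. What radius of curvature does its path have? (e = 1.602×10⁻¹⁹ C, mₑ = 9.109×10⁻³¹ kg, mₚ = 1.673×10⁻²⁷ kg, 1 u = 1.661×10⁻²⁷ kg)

Acceleration: |q|V = ½mv² ⇒ v = √(2|q|V/m) = √(2·1.602×10⁻¹⁹·1130/1.673×10⁻²⁷) ≈ 4.652×10⁵ m/s.
In the field: r = mv/(|q|B) = (1.673×10⁻²⁷)(4.652×10⁵)/((1.602×10⁻¹⁹)(0.190)) ≈ 0.0256 m.

r ≈ 0.0256 m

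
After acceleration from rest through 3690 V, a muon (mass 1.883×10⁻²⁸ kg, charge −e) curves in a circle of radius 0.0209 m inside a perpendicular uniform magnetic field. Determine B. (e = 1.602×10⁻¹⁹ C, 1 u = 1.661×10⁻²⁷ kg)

B ≈ 0.141 T

v = √(2|q|V/m) = √(2·1.602×10⁻¹⁹·3690/1.883×10⁻²⁸) ≈ 2.506×10⁶ m/s.
B = mv/(|q|r) = (1.883×10⁻²⁸)(2.506×10⁶)/((1.602×10⁻¹⁹)(0.0209)) ≈ 0.141 T.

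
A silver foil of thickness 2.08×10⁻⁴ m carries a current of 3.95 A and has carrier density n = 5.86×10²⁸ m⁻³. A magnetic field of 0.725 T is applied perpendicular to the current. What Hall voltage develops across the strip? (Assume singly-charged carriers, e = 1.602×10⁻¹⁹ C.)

V_H = IB/(n e t).
V_H = (3.95)(0.725)/((5.86×10²⁸)(1.602×10⁻¹⁹)(2.08×10⁻⁴)) ≈ 1.47×10⁻⁶ V.

V_H ≈ 1.47×10⁻⁶ V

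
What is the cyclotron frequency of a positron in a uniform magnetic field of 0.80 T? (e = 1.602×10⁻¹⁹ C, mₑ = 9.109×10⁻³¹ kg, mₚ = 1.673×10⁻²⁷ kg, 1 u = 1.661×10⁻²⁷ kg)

f = |q|B/(2πm).
f = (1.602×10⁻¹⁹)(0.80)/(2π·9.109×10⁻³¹) ≈ 2.2×10¹⁰ Hz.

f ≈ 2.2×10¹⁰ Hz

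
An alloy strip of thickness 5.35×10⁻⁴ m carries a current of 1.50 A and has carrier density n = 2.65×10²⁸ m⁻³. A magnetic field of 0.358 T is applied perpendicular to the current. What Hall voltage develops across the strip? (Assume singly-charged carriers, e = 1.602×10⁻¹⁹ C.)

V_H ≈ 2.36×10⁻⁷ V

V_H = IB/(n e t).
V_H = (1.50)(0.358)/((2.65×10²⁸)(1.602×10⁻¹⁹)(5.35×10⁻⁴)) ≈ 2.36×10⁻⁷ V.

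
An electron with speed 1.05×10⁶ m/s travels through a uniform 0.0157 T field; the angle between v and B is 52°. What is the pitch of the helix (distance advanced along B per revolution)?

v∥ = v cosθ = 1.05×10⁶·cos52° ≈ 6.464×10⁵ m/s.
T = 2πm/(|q|B) = 2π(9.109×10⁻³¹)/((1.602×10⁻¹⁹)(0.0157)) ≈ 2.276×10⁻⁹ s.
pitch = v∥ T = (6.464×10⁵)(2.276×10⁻⁹) ≈ 1.47×10⁻³ m.

p ≈ 1.47×10⁻³ m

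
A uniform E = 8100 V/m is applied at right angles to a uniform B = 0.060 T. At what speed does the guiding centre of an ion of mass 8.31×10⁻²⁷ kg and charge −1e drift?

The E×B drift speed is v_d = E/B.
v_d = 8100/0.060 = 1.4×10⁵ m/s.

v_d ≈ 1.4×10⁵ m/s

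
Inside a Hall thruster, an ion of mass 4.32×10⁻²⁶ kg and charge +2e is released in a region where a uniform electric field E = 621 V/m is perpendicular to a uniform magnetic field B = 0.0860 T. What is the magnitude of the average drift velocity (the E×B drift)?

The E×B drift speed is v_d = E/B.
v_d = 621/0.0860 = 7220 m/s.

v_d ≈ 7220 m/s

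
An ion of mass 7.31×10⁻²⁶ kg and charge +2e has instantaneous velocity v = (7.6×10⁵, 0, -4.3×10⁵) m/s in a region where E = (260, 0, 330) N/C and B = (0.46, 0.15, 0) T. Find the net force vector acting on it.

v×B = (6.45×10⁴, -1.98×10⁵, 1.14×10⁵) N/C.
E + v×B = (6.48×10⁴, -1.98×10⁵, 1.14×10⁵) N/C.
F = q(E + v×B) = (3.204×10⁻¹⁹ C)·(6.48×10⁴, -1.98×10⁵, 1.14×10⁵) = (2.07×10⁻¹⁴, -6.34×10⁻¹⁴, 3.66×10⁻¹⁴) N.

F ≈ (2.07×10⁻¹⁴, -6.34×10⁻¹⁴, 3.66×10⁻¹⁴) N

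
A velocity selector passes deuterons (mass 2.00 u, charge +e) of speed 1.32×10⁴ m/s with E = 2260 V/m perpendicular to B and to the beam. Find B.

Balance of forces in the selector: qE = qvB ⇒ B = E/v.
B = 2260/1.32×10⁴ = 0.171 T.

B = 0.171 T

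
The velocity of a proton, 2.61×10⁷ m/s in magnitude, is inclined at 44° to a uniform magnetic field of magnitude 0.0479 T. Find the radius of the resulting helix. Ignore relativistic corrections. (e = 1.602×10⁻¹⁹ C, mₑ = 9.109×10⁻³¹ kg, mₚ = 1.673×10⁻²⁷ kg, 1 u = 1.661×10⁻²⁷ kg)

v⊥ = v sinθ = 2.61×10⁷·sin44° ≈ 1.813×10⁷ m/s.
r = m v⊥/(|q|B) = (1.673×10⁻²⁷)(1.813×10⁷)/((1.602×10⁻¹⁹)(0.0479)) ≈ 3.95 m.

r ≈ 3.95 m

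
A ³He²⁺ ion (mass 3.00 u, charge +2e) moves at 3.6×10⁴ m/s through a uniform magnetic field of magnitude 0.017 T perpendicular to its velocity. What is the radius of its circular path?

r ≈ 0.033 m

The magnetic force provides the centripetal force: |q|vB = mv²/r.
r = mv/(|q|B) = (4.983×10⁻²⁷)(3.6×10⁴)/((3.204×10⁻¹⁹)(0.017)) ≈ 0.033 m.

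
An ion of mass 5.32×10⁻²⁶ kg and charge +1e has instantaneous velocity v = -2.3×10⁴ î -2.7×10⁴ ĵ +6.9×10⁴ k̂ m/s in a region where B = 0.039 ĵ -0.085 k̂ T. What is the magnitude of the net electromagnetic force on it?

|F| ≈ 3.50×10⁻¹⁶ N

v×B = (-396, -1960, -897) N/C.
F = q v×B = (1.602×10⁻¹⁹ C)·(-396, -1960, -897) = (-6.34×10⁻¹⁷, -3.13×10⁻¹⁶, -1.44×10⁻¹⁶) N.
|F| = 3.50×10⁻¹⁶ N.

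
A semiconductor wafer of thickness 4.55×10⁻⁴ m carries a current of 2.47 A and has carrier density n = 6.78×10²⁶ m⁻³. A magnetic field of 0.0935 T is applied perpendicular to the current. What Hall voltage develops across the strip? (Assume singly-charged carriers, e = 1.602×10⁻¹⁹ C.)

V_H = IB/(n e t).
V_H = (2.47)(0.0935)/((6.78×10²⁶)(1.602×10⁻¹⁹)(4.55×10⁻⁴)) ≈ 4.67×10⁻⁶ V.

V_H ≈ 4.67×10⁻⁶ V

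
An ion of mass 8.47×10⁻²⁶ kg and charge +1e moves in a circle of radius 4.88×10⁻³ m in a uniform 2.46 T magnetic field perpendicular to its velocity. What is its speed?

v ≈ 2.27×10⁴ m/s

From |q|vB = mv²/r, v = |q|Br/m.
v = (1.602×10⁻¹⁹)(2.46)(4.88×10⁻³)/8.47×10⁻²⁶ ≈ 2.27×10⁴ m/s.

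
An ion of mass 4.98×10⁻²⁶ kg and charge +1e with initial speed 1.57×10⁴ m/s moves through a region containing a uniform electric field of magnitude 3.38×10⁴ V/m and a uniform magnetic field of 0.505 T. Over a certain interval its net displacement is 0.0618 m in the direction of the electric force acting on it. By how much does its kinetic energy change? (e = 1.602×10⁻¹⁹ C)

ΔKE ≈ 3.35×10⁻¹⁶ J

The magnetic force is always ⟂ v and does no work; only the electric force changes KE.
ΔKE = F_E · d = |q|E d = (1.602×10⁻¹⁹)(3.38×10⁴)(0.0618) ≈ 3.35×10⁻¹⁶ J.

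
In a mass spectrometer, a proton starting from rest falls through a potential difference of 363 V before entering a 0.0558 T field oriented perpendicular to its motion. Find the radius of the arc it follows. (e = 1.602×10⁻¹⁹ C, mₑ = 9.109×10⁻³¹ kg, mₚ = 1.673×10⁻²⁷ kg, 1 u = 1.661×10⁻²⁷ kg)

r ≈ 0.0493 m

Acceleration: |q|V = ½mv² ⇒ v = √(2|q|V/m) = √(2·1.602×10⁻¹⁹·363/1.673×10⁻²⁷) ≈ 2.637×10⁵ m/s.
In the field: r = mv/(|q|B) = (1.673×10⁻²⁷)(2.637×10⁵)/((1.602×10⁻¹⁹)(0.0558)) ≈ 0.0493 m.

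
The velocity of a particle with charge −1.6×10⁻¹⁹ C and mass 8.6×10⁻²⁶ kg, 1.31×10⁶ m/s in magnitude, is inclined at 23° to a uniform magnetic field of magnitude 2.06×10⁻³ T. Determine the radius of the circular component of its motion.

r ≈ 134 m

v⊥ = v sinθ = 1.31×10⁶·sin23° ≈ 5.119×10⁵ m/s.
r = m v⊥/(|q|B) = (8.6×10⁻²⁶)(5.119×10⁵)/((1.6×10⁻¹⁹)(2.06×10⁻³)) ≈ 134 m.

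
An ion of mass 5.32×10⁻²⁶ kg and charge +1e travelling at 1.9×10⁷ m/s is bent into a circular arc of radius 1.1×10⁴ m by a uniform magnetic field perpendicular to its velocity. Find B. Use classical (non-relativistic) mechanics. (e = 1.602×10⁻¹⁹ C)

B ≈ 5.7×10⁻⁴ T

From |q|vB = mv²/r, B = mv/(|q|r).
B = (5.32×10⁻²⁶)(1.9×10⁷)/((1.602×10⁻¹⁹)(1.1×10⁴)) ≈ 5.7×10⁻⁴ T.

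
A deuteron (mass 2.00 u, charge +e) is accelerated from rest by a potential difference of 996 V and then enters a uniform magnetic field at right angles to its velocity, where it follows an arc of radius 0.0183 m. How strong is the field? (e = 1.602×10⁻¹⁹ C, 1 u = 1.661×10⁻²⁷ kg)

B ≈ 0.351 T

v = √(2|q|V/m) = √(2·1.602×10⁻¹⁹·996/3.322×10⁻²⁷) ≈ 3.099×10⁵ m/s.
B = mv/(|q|r) = (3.322×10⁻²⁷)(3.099×10⁵)/((1.602×10⁻¹⁹)(0.0183)) ≈ 0.351 T.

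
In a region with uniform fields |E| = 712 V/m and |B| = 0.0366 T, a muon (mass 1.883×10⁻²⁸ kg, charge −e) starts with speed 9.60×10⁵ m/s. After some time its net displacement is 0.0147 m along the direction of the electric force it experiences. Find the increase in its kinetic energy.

The magnetic force is always ⟂ v and does no work; only the electric force changes KE.
ΔKE = F_E · d = |q|E d = (1.602×10⁻¹⁹)(712)(0.0147) ≈ 1.68×10⁻¹⁸ J.

ΔKE ≈ 1.68×10⁻¹⁸ J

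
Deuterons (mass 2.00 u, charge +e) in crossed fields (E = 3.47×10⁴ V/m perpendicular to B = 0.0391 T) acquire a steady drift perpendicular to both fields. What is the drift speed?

v_d ≈ 8.87×10⁵ m/s

The E×B drift speed is v_d = E/B.
v_d = 3.47×10⁴/0.0391 = 8.87×10⁵ m/s.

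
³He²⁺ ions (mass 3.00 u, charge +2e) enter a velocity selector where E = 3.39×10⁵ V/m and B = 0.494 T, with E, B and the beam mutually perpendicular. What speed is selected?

v = 6.86×10⁵ m/s

Straight-line motion ⇒ electric and magnetic forces cancel, so E = vB.
v = E/B = 3.39×10⁵/0.494 = 6.86×10⁵ m/s.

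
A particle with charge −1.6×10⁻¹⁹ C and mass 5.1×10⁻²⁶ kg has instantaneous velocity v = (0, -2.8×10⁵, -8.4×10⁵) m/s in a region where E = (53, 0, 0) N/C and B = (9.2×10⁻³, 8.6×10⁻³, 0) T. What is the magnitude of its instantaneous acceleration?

v×B = (7220, -7730, 2580) N/C.
E + v×B = (7280, -7730, 2580) N/C.
F = q(E + v×B) = (−1.6×10⁻¹⁹ C)·(7280, -7730, 2580) = (-1.16×10⁻¹⁵, 1.24×10⁻¹⁵, -4.12×10⁻¹⁶) N.
|a| = |F|/m = 1.748×10⁻¹⁵/5.1×10⁻²⁶ ≈ 3.43×10¹⁰ m/s².

|a| ≈ 3.43×10¹⁰ m/s²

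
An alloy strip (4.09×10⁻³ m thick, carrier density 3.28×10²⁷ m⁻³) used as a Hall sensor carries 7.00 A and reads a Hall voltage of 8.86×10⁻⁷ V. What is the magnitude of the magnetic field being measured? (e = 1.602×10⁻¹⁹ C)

From V_H = IB/(n e t), B = V_H n e t / I.
B = (8.86×10⁻⁷)(3.28×10²⁷)(1.602×10⁻¹⁹)(4.09×10⁻³)/7.00 ≈ 0.272 T.

B ≈ 0.272 T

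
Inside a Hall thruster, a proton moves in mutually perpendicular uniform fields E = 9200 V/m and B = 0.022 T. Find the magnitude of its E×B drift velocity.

v_d ≈ 4.2×10⁵ m/s

The E×B drift speed is v_d = E/B.
v_d = 9200/0.022 = 4.2×10⁵ m/s.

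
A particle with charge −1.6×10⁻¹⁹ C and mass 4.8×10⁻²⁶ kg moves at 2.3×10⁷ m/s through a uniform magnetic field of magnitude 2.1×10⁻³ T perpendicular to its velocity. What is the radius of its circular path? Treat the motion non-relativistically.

The magnetic force provides the centripetal force: |q|vB = mv²/r.
r = mv/(|q|B) = (4.8×10⁻²⁶)(2.3×10⁷)/((1.6×10⁻¹⁹)(2.1×10⁻³)) ≈ 3300 m.

r ≈ 3300 m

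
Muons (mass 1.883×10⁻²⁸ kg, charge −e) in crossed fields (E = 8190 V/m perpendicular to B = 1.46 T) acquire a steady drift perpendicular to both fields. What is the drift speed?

v_d ≈ 5610 m/s

In crossed fields the guiding centre drifts at v_d = |E×B|/B² = E/B, independent of charge and mass.
v_d = 8190/1.46 = 5610 m/s.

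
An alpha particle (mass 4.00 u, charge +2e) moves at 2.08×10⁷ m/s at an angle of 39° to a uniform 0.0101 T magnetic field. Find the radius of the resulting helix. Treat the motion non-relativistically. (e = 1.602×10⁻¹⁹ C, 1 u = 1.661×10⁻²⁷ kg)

v⊥ = v sinθ = 2.08×10⁷·sin39° ≈ 1.309×10⁷ m/s.
r = m v⊥/(|q|B) = (6.644×10⁻²⁷)(1.309×10⁷)/((3.204×10⁻¹⁹)(0.0101)) ≈ 26.9 m.

r ≈ 26.9 m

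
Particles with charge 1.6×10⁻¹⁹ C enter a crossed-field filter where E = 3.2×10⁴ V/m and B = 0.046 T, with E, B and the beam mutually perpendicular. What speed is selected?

For undeflected motion the electric and magnetic forces balance: qE = qvB.
v = E/B = 3.2×10⁴/0.046 = 7.0×10⁵ m/s.

v = 7.0×10⁵ m/s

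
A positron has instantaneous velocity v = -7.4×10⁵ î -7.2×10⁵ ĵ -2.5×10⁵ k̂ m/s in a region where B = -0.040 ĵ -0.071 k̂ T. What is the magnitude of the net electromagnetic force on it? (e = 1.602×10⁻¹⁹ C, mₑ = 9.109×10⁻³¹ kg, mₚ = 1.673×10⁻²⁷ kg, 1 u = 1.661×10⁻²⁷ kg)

|F| ≈ 1.17×10⁻¹⁴ N

v×B = (4.11×10⁴, -5.25×10⁴, 2.96×10⁴) N/C.
F = q v×B = (1.602×10⁻¹⁹ C)·(4.11×10⁴, -5.25×10⁴, 2.96×10⁴) = (6.59×10⁻¹⁵, -8.42×10⁻¹⁵, 4.74×10⁻¹⁵) N.
|F| = 1.17×10⁻¹⁴ N.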